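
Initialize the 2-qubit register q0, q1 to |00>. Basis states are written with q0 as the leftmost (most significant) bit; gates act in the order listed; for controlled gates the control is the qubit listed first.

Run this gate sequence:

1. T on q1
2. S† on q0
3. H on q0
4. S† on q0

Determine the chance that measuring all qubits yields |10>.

A full measurement returns |10> with probability 1/2.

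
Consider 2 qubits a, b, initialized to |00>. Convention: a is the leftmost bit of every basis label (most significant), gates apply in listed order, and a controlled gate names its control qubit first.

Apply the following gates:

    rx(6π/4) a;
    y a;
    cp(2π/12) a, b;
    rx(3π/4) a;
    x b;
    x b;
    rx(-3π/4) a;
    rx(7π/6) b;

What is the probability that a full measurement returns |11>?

Outcome |11> occurs with probability sqrt(3)/8 + 1/4. Key observation: gates 4-7 undo each other exactly, leaving only the rest of the circuit to track.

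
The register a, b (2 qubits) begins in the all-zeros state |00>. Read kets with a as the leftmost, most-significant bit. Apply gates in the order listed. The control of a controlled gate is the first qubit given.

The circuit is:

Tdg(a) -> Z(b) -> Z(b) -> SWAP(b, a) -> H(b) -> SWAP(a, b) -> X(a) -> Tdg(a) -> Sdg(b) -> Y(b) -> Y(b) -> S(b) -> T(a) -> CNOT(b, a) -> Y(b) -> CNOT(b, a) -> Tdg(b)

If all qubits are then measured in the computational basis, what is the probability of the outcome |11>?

The probability of measuring |11> is 1/2. Key observation: steps 8-13 multiply out to the identity, so the circuit reduces to the remaining gates.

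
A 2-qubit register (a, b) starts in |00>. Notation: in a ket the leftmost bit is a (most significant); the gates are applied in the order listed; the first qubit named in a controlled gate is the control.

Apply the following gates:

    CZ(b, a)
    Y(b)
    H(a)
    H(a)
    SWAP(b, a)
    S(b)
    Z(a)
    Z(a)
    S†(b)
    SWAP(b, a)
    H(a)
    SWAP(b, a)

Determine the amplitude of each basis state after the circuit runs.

The final amplitudes are 0 on |00>, 0 on |01>, sqrt(2)*I/2 on |10>, sqrt(2)*I/2 on |11>.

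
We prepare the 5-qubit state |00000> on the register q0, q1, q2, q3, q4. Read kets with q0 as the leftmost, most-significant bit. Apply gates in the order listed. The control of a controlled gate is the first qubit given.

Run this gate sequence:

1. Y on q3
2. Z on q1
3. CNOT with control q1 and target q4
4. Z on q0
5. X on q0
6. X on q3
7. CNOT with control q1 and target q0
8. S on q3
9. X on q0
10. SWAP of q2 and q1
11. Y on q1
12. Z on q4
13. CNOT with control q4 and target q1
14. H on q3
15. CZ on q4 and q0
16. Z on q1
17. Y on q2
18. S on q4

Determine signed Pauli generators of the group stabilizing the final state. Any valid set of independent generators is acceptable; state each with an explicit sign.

One valid set of independent stabilizer generators is +IIIXI, +ZIIII, -IZIII, -IIZII, +IIIIZ (any independent generating set of the same group is equally correct).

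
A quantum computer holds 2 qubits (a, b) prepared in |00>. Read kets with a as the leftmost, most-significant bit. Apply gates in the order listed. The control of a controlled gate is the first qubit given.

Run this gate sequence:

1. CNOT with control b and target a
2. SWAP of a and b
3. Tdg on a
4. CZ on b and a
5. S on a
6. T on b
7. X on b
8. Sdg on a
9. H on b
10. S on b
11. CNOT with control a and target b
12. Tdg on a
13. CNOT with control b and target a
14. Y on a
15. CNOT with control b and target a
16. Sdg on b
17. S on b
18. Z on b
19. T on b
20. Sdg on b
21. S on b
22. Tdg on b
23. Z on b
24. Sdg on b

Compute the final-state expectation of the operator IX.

In the final state, IX has expectation 1. Key observation: gates 17-24 undo each other exactly, leaving only the rest of the circuit to track.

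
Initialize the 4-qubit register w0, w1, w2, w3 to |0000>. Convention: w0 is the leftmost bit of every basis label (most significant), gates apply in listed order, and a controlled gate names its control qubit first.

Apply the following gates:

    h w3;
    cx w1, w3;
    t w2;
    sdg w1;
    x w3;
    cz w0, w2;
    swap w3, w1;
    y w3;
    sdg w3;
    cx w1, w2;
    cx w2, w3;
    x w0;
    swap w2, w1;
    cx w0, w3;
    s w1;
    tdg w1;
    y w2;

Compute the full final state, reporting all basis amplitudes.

The resulting statevector has amplitude sqrt(2)*I/2 on |1010>, -sqrt(2)*exp(3*I*pi/4)/2 on |1101>, and 0 on every other basis state.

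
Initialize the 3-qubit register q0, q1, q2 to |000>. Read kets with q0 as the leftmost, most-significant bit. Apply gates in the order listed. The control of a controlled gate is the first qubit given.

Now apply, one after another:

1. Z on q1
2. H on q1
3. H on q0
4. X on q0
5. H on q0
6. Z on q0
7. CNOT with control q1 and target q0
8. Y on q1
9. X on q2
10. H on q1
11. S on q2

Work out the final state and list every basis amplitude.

The resulting statevector has amplitude 0 on |000>, -1/2 on |001>, 0 on |010>, 1/2 on |011>, 0 on |100>, 1/2 on |101>, 0 on |110>, 1/2 on |111>. Key observation: gates 3-6 undo each other exactly, leaving only the rest of the circuit to track.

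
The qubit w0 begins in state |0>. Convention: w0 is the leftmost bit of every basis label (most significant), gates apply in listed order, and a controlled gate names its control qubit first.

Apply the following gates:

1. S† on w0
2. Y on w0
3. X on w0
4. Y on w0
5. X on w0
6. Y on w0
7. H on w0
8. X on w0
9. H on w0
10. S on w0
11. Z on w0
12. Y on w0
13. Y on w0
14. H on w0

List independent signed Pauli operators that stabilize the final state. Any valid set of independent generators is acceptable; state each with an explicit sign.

The final state is stabilized by the group generated by -X; other independent generating sets are equally valid.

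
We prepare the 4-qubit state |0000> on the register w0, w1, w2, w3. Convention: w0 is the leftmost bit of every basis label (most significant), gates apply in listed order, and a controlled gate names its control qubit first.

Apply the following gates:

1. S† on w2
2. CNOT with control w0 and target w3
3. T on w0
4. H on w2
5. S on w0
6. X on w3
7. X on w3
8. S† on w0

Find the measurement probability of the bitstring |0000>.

A full measurement returns |0000> with probability 1/2.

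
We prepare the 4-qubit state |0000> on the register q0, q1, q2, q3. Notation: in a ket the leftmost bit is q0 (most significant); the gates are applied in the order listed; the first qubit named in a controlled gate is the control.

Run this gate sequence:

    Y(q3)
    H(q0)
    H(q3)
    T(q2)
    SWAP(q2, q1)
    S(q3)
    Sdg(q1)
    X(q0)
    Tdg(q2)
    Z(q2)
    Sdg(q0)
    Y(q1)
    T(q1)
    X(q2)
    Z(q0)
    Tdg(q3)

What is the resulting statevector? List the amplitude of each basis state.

After the circuit, the state carries amplitude -exp(I*pi/4)/2 on |0110>, I/2 on |0111>, -exp(3*I*pi/4)/2 on |1110>, -1/2 on |1111>, and 0 on every other basis state.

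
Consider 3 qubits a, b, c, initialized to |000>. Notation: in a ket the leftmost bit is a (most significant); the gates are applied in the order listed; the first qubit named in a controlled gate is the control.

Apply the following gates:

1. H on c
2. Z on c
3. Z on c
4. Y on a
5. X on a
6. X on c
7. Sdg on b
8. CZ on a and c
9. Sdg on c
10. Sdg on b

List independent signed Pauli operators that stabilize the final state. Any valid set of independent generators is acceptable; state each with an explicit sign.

The stabilizer group can be generated by -IIY, +ZII, +IZI, among other valid generating sets.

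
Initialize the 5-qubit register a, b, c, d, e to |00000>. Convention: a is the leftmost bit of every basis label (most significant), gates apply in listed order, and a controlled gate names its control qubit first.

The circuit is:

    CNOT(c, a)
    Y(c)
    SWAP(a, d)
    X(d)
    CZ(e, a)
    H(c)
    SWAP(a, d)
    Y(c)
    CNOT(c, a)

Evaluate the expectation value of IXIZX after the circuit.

The expectation value of IXIZX is 0.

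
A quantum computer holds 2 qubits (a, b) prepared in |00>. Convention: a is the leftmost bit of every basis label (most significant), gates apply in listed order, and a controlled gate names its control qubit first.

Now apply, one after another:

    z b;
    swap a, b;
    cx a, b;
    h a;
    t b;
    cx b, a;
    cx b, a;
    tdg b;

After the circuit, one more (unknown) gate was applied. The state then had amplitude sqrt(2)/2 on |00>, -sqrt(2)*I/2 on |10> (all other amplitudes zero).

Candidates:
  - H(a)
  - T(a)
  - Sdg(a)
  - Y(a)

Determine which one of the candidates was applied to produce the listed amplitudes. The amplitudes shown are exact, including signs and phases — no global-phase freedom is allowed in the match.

It was Sdg(a) that produced the state shown.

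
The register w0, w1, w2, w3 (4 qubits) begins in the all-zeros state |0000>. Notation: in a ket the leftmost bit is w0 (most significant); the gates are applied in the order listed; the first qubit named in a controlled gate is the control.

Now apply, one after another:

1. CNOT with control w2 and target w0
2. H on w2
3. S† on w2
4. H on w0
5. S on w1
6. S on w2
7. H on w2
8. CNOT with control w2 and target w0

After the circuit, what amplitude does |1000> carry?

|1000> carries amplitude sqrt(2)/2 in the final state.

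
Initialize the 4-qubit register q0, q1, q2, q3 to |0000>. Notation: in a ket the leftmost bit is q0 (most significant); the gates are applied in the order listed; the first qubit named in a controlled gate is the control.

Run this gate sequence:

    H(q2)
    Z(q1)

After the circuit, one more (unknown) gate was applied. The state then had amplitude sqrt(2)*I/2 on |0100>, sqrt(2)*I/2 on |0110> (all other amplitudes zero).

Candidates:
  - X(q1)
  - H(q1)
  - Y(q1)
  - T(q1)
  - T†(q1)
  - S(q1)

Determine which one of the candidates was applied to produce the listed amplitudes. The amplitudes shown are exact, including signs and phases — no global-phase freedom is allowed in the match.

The unique candidate consistent with the amplitudes is Y(q1).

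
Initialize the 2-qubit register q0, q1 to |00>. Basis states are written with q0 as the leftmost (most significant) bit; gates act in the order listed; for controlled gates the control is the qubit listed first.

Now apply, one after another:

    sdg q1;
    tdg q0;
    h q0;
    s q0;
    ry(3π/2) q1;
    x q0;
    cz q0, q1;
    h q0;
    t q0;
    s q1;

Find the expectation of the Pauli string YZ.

The observable YZ averages to sqrt(2)/2.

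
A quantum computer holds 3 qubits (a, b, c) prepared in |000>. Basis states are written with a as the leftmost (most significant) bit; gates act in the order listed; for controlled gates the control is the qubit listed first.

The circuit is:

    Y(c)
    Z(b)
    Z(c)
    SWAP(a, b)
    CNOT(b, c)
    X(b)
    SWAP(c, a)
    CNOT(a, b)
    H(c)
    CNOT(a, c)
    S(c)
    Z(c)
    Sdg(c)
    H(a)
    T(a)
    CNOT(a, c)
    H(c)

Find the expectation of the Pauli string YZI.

The observable YZI averages to sqrt(2)/2.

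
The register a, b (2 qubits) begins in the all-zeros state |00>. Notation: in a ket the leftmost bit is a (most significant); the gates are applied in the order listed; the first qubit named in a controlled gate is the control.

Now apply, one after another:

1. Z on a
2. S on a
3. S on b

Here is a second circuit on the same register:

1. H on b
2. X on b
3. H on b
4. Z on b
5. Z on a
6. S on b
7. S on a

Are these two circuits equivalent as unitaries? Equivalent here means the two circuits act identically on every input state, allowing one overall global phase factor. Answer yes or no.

Yes, they are equivalent — the unitaries differ by at most a global phase.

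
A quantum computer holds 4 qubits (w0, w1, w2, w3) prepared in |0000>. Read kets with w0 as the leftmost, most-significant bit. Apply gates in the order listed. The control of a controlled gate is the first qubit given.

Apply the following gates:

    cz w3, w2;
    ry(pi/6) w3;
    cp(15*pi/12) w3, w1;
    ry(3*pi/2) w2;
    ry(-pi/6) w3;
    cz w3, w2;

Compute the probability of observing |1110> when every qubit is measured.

Outcome |1110> occurs with probability 0.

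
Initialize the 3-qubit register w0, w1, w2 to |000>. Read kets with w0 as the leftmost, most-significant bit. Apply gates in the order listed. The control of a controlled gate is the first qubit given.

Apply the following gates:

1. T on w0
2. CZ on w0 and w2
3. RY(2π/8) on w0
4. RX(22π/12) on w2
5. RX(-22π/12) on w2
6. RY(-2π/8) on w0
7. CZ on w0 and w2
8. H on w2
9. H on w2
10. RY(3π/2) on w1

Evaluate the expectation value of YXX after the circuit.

The expectation value of YXX is 0.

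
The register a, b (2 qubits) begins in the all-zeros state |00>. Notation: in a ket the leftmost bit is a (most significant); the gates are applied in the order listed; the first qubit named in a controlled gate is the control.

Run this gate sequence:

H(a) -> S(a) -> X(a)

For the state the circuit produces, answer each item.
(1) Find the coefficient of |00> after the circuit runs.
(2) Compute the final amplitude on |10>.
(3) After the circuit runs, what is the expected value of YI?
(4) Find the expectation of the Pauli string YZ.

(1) The amplitude on |00> is sqrt(2)*I/2.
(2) |10> carries amplitude sqrt(2)/2 in the final state.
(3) The observable YI averages to -1.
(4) The expectation value of YZ is -1.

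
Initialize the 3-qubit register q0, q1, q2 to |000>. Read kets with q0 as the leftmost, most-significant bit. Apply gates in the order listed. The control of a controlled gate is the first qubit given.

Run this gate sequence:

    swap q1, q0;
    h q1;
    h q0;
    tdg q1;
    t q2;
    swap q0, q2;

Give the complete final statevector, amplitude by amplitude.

After the circuit, the state carries amplitude 1/2 on |000>, 1/2 on |001>, -exp(3*I*pi/4)/2 on |010>, -exp(3*I*pi/4)/2 on |011>, 0 on |100>, 0 on |101>, 0 on |110>, 0 on |111>.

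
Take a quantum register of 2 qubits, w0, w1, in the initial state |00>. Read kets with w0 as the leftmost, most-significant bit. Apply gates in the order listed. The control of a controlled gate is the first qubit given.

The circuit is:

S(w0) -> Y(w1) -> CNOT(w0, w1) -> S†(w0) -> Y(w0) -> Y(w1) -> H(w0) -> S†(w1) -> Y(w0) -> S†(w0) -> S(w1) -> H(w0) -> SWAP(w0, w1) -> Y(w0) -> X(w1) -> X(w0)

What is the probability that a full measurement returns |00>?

The probability of measuring |00> is 1/2.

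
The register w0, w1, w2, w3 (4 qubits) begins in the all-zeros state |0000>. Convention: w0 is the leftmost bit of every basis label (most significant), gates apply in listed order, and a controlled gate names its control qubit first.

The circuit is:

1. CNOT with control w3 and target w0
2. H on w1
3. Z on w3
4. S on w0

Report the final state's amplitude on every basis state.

The resulting statevector has amplitude sqrt(2)/2 on |0000>, sqrt(2)/2 on |0100>, and 0 on every other basis state.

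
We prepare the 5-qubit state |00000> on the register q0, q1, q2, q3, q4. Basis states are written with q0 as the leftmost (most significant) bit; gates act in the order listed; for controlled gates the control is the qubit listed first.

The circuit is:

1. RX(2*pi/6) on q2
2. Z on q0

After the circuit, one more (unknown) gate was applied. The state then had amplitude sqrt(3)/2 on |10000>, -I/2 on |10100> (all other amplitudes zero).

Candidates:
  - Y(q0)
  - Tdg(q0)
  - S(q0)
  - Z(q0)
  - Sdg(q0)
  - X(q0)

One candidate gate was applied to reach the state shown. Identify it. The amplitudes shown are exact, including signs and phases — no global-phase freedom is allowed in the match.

The unique candidate consistent with the amplitudes is X(q0).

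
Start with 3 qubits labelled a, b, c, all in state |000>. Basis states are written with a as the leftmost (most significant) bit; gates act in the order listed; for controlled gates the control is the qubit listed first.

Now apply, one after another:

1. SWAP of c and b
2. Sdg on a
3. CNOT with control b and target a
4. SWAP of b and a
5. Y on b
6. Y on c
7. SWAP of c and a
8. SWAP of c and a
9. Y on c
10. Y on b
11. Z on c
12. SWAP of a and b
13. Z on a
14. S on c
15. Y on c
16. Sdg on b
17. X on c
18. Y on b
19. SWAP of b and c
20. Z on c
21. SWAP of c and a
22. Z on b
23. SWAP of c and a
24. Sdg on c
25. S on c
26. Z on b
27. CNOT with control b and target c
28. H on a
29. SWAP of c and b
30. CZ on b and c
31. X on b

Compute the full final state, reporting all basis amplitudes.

The resulting statevector has amplitude sqrt(2)/2 on |000>, sqrt(2)/2 on |100>, and 0 on every other basis state. Key observation: steps 5-10 multiply out to the identity, so the circuit reduces to the remaining gates.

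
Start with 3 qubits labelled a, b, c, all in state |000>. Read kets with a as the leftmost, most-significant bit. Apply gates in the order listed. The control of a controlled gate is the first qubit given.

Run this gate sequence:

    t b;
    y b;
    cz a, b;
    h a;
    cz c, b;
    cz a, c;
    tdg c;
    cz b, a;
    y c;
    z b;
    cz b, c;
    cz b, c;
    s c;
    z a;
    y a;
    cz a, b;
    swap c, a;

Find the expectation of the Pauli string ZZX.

In the final state, ZZX has expectation 1.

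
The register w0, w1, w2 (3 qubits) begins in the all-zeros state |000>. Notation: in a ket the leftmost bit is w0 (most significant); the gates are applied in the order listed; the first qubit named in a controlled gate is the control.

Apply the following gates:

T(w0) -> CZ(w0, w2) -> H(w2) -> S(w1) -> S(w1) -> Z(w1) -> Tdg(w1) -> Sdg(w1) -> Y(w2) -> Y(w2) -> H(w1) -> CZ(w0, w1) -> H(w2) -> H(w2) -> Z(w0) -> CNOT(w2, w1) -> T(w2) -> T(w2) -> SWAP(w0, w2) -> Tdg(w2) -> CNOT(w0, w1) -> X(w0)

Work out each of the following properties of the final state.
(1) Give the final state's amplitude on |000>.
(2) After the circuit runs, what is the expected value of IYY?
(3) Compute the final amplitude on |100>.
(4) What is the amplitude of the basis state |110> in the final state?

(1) The amplitude on |000> is I/2. Key observation: steps 13-14 multiply out to the identity, so the circuit reduces to the remaining gates.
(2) The observable IYY averages to 0.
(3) The amplitude on |100> is 1/2.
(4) |110> carries amplitude 1/2 in the final state.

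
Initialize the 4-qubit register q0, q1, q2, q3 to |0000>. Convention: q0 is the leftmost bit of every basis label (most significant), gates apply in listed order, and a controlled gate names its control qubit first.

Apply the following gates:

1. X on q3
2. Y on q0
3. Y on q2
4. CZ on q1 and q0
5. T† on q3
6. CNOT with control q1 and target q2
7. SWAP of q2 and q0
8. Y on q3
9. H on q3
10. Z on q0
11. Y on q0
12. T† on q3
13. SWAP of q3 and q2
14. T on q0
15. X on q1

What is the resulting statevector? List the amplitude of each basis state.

The resulting statevector has amplitude sqrt(2)*exp(3*I*pi/4)/2 on |0101>, sqrt(2)*I/2 on |0111>, and 0 on every other basis state.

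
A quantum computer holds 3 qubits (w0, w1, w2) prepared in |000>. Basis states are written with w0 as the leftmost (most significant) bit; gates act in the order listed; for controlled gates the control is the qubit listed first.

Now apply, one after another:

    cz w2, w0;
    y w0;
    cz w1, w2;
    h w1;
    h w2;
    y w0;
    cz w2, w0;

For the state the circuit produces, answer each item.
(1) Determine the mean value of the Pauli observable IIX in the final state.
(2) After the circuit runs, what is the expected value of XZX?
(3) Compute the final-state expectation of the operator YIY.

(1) In the final state, IIX has expectation 1.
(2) In the final state, XZX has expectation 0.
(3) The observable YIY averages to 0.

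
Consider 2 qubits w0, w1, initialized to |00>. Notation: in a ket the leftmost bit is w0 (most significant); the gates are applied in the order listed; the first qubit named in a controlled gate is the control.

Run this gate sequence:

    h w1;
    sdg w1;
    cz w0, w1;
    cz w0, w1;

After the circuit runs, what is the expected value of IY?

In the final state, IY has expectation -1. Key observation: gates 3-4 undo each other exactly, leaving only the rest of the circuit to track.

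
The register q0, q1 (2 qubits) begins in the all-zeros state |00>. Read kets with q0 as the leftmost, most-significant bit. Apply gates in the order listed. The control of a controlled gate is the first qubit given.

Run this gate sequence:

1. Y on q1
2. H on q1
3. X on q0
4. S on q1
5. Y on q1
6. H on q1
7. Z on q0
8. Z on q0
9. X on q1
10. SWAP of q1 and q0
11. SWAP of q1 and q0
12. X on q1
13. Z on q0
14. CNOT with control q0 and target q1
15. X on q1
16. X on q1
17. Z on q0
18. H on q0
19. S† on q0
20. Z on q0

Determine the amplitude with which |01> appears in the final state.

The final state's coefficient on |01> equals sqrt(2)*(-1 - I)/4. Key observation: gates 8-13 undo each other exactly, leaving only the rest of the circuit to track.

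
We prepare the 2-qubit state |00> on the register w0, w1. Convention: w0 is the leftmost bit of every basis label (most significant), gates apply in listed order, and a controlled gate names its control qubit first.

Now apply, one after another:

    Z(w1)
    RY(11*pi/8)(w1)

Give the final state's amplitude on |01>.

The final state's coefficient on |01> equals sin(5*pi/16).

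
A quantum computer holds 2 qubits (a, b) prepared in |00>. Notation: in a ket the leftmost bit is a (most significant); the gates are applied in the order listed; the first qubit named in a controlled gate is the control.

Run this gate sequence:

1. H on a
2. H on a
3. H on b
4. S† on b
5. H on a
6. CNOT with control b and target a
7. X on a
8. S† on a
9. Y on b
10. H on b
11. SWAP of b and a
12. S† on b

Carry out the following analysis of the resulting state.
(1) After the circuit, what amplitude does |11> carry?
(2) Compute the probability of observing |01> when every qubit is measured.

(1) The amplitude on |11> is sqrt(2)*(1 + I)/4.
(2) A full measurement returns |01> with probability 1/4.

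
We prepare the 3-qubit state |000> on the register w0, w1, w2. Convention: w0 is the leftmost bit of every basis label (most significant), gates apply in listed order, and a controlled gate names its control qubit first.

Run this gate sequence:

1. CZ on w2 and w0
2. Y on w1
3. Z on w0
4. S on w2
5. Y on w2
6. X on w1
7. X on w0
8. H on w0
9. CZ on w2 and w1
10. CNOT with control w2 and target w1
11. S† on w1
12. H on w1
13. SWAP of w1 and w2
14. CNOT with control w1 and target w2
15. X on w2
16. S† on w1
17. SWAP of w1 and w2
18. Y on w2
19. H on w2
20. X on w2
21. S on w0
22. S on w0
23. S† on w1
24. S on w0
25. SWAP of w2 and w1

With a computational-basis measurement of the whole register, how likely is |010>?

Outcome |010> occurs with probability 1/8.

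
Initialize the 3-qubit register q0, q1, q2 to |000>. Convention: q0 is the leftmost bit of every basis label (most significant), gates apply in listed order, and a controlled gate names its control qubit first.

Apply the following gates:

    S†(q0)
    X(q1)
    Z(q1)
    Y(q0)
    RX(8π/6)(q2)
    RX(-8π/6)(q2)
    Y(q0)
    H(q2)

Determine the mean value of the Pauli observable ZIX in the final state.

In the final state, ZIX has expectation 1.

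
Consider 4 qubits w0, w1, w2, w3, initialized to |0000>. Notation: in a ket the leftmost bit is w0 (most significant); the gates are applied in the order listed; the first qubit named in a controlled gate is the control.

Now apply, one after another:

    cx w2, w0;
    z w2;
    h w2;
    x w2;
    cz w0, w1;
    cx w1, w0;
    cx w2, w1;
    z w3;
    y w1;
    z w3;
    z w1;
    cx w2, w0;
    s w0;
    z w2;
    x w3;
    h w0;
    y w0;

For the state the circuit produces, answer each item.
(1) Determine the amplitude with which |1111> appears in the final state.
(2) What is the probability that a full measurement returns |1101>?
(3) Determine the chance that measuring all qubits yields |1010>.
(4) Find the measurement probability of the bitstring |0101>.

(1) The amplitude on |1111> is 0.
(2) The probability of measuring |1101> is 1/4.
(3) The probability of measuring |1010> is 0.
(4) The probability of measuring |0101> is 1/4.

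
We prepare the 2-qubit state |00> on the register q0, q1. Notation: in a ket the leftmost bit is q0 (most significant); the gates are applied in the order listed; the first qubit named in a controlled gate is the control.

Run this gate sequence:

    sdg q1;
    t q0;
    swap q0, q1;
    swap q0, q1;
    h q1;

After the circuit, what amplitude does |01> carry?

|01> carries amplitude sqrt(2)/2 in the final state. Key observation: steps 3-4 multiply out to the identity, so the circuit reduces to the remaining gates.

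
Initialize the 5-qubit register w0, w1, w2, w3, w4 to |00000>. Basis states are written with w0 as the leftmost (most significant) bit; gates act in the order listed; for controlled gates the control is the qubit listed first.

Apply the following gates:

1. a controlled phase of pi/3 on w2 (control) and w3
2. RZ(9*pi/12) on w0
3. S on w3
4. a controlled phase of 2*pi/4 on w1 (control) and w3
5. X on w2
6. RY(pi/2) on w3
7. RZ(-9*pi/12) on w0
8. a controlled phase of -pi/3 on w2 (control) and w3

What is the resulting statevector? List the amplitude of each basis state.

The final amplitudes are sqrt(2)/2 on |00100>, -sqrt(2)*exp(2*I*pi/3)/2 on |00110>, and 0 on every other basis state.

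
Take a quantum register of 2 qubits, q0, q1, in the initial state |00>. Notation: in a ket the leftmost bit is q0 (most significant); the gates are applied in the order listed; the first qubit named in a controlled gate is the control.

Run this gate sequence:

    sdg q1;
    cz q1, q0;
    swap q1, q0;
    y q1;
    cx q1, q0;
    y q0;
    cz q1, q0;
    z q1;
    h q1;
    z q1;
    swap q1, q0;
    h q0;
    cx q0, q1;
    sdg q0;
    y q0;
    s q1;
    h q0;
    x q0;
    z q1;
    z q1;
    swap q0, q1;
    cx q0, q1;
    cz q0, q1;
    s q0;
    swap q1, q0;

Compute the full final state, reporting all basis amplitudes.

After the circuit, the state carries amplitude sqrt(2)*I/2 on |00>, 0 on |01>, -sqrt(2)*I/2 on |10>, 0 on |11>.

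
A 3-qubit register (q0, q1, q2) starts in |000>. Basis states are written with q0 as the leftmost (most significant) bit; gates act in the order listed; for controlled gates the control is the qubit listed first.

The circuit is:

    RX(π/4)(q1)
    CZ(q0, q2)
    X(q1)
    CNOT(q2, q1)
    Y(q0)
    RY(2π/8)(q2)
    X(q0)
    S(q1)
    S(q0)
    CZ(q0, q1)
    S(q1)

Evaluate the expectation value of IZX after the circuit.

The observable IZX averages to -1/2.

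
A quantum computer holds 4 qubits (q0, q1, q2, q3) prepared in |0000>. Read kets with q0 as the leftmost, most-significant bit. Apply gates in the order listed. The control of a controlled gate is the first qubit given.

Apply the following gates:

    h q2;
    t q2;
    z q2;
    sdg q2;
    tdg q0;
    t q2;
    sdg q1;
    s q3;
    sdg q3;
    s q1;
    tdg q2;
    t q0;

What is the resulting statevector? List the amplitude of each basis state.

After the circuit, the state carries amplitude sqrt(2)/2 on |0000>, sqrt(2)*exp(3*I*pi/4)/2 on |0010>, and 0 on every other basis state. Key observation: steps 5-12 multiply out to the identity, so the circuit reduces to the remaining gates.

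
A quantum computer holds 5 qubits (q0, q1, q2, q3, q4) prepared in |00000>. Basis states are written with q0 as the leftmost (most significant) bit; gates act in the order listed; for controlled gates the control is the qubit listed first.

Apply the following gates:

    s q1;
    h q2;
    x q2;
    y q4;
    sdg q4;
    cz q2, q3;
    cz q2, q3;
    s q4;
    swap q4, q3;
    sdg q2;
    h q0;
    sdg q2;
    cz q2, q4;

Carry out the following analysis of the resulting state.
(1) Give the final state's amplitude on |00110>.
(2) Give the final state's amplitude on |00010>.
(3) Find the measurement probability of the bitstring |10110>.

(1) The amplitude on |00110> is -I/2. Key observation: gates 5-8 undo each other exactly, leaving only the rest of the circuit to track.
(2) |00010> carries amplitude I/2 in the final state.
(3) Outcome |10110> occurs with probability 1/4.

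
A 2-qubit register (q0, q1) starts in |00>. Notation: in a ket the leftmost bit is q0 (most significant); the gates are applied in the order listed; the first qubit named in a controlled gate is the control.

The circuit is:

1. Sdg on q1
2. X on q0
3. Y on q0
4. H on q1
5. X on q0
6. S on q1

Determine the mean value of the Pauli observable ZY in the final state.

The observable ZY averages to -1.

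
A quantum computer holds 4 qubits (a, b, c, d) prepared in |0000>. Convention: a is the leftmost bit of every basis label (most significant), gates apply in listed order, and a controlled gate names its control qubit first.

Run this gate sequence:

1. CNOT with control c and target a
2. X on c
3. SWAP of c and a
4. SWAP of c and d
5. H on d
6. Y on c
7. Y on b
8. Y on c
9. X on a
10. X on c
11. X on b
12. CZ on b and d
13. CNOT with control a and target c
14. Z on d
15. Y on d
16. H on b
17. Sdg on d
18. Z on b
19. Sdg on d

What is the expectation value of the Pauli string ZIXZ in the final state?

In the final state, ZIXZ has expectation 0.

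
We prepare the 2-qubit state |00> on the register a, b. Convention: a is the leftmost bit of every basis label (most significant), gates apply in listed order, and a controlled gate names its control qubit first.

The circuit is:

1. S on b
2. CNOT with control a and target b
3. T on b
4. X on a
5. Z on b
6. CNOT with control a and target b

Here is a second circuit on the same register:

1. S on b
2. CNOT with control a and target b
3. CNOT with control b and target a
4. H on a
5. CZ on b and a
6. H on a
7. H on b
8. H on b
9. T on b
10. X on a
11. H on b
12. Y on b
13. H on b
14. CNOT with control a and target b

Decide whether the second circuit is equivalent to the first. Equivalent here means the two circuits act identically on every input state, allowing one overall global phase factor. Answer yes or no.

No — the two circuits implement different unitaries, even allowing a global phase.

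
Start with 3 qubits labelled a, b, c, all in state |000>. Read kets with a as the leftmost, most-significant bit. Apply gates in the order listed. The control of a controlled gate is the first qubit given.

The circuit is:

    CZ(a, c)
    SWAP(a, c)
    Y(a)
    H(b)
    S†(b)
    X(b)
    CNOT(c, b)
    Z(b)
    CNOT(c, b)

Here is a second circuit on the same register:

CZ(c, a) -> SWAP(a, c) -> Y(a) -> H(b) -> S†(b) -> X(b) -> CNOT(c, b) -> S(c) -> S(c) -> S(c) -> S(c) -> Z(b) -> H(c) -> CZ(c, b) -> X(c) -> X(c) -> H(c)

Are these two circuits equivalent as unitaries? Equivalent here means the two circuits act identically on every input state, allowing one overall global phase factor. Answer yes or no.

No — the two circuits implement different unitaries, even allowing a global phase.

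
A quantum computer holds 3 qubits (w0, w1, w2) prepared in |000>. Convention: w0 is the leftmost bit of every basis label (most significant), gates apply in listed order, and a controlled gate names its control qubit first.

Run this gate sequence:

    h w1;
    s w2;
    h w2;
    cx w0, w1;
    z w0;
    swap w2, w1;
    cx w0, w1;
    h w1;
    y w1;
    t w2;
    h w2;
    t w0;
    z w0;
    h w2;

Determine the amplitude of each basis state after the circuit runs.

The resulting statevector has amplitude sqrt(2)*I/2 on |010>, sqrt(2)*exp(3*I*pi/4)/2 on |011>, and 0 on every other basis state.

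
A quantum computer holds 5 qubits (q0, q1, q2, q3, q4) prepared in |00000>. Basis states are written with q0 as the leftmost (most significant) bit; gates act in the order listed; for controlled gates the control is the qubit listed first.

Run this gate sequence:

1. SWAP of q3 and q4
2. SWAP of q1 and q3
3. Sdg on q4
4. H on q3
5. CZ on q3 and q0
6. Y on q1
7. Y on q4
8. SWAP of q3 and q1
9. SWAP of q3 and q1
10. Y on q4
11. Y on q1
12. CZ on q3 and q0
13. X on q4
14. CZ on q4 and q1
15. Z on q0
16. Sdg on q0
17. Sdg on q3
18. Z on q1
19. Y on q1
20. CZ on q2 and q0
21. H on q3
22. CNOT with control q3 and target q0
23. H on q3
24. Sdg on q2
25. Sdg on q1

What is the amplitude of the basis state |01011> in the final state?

The final state's coefficient on |01011> equals sqrt(2)*(1 - I)/4. Key observation: gates 5-12 undo each other exactly, leaving only the rest of the circuit to track.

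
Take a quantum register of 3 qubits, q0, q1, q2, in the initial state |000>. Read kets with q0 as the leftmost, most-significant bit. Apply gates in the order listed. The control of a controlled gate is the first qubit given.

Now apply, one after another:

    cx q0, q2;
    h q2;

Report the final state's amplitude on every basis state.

The resulting statevector has amplitude sqrt(2)/2 on |000>, sqrt(2)/2 on |001>, and 0 on every other basis state.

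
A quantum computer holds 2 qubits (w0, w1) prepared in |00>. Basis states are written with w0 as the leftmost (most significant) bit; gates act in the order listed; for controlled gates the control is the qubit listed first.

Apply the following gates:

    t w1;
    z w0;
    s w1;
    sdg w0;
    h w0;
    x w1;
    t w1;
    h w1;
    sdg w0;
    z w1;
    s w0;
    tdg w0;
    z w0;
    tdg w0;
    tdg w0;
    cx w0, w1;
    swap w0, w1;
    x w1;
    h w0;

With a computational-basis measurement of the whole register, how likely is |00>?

A full measurement returns |00> with probability 1/2.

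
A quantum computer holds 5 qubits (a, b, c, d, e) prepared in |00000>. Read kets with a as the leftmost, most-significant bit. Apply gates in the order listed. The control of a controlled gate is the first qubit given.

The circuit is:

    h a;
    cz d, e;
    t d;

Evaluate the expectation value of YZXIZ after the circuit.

In the final state, YZXIZ has expectation 0.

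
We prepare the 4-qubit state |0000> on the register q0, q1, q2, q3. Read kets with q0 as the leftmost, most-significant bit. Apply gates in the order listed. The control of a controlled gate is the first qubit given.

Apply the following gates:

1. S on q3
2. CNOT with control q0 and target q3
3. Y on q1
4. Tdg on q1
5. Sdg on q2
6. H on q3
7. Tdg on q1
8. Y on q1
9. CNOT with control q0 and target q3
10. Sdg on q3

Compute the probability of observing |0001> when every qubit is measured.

A full measurement returns |0001> with probability 1/2.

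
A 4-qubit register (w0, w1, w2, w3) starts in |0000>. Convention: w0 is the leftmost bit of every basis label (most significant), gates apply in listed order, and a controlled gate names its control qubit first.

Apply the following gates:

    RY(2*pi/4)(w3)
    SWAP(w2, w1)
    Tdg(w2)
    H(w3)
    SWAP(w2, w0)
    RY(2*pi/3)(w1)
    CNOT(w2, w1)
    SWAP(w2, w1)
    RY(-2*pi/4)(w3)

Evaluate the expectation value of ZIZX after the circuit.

The expectation value of ZIZX is 1/2.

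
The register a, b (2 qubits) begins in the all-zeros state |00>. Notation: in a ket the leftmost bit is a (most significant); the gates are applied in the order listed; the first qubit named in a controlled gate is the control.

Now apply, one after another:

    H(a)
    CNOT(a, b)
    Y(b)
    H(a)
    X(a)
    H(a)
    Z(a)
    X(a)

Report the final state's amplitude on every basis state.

After the circuit, the state carries amplitude -sqrt(2)*I/2 on |00>, 0 on |01>, 0 on |10>, sqrt(2)*I/2 on |11>. Key observation: gates 4-7 undo each other exactly, leaving only the rest of the circuit to track.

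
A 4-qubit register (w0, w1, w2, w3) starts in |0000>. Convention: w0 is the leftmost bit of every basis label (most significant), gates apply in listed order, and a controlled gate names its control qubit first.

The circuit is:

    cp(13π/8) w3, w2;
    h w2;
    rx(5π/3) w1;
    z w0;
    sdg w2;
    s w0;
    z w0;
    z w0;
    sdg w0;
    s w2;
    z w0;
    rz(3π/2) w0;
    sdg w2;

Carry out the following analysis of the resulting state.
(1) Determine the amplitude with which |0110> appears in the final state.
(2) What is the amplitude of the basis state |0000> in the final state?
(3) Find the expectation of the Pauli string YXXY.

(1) The final state's coefficient on |0110> equals sqrt(2)*exp(I*pi/4)/4. Key observation: steps 4-11 multiply out to the identity, so the circuit reduces to the remaining gates.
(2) |0000> carries amplitude sqrt(6)*exp(I*pi/4)/4 in the final state.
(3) The observable YXXY averages to 0.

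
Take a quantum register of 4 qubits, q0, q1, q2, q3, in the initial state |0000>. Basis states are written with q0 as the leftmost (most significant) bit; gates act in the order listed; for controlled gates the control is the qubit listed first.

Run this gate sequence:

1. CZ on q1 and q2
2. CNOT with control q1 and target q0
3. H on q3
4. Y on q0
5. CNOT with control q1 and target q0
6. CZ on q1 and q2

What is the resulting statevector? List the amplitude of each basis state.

The final amplitudes are sqrt(2)*I/2 on |1000>, sqrt(2)*I/2 on |1001>, and 0 on every other basis state.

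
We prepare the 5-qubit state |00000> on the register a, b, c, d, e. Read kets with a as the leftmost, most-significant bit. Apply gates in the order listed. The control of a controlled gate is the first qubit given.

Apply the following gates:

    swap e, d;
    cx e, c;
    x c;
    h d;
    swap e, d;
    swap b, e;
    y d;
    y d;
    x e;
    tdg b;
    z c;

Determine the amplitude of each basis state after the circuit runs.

The resulting statevector has amplitude -sqrt(2)/2 on |00101>, sqrt(2)*exp(3*I*pi/4)/2 on |01101>, and 0 on every other basis state.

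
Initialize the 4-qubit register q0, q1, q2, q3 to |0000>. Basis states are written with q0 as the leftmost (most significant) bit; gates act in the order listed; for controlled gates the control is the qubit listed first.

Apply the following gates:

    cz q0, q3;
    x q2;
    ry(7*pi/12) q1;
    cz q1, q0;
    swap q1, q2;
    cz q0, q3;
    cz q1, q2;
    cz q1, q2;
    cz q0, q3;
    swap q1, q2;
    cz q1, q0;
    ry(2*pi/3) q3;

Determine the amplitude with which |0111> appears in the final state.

The amplitude on |0111> is 3*sqrt(2 - sqrt(2))/8 + sqrt(3*sqrt(2) + 6)/8. Key observation: steps 4-11 multiply out to the identity, so the circuit reduces to the remaining gates.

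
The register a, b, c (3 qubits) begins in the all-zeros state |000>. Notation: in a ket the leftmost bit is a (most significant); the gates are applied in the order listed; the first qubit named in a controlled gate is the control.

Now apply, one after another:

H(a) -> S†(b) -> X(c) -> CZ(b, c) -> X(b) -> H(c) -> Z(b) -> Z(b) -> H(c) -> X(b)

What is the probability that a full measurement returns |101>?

Outcome |101> occurs with probability 1/2. Key observation: gates 5-10 undo each other exactly, leaving only the rest of the circuit to track.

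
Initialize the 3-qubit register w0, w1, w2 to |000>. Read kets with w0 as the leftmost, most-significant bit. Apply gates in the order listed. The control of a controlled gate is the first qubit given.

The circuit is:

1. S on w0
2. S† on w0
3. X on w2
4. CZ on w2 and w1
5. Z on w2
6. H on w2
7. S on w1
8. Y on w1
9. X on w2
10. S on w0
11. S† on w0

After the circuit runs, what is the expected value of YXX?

The observable YXX averages to 0.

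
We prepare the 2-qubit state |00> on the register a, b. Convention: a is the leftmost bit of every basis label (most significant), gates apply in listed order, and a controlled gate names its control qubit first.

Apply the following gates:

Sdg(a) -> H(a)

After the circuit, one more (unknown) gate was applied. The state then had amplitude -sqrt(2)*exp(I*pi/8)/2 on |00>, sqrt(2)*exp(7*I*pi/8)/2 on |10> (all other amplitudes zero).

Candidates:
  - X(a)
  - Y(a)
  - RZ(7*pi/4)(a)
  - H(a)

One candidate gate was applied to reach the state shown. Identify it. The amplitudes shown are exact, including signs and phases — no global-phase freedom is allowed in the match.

It was RZ(7*pi/4)(a) that produced the state shown.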